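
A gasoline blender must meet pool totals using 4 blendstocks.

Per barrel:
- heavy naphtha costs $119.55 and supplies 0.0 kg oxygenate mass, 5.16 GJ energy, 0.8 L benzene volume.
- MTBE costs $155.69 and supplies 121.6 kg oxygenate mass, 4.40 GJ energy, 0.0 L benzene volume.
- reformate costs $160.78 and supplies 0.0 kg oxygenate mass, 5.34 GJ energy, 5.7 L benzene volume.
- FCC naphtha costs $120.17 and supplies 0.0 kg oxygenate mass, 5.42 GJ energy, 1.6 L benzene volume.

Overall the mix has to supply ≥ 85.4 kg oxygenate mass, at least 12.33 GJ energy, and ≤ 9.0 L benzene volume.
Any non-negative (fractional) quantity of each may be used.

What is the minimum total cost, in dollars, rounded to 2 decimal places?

Let x1 = barrels of heavy naphtha, x2 = barrels of MTBE, x3 = barrels of reformate, x4 = barrels of FCC naphtha.
Minimise 119.55x1 + 155.69x2 + 160.78x3 + 120.17x4 s.t.:
  121.6x2 ≥ 85.4   (oxygenate mass)
  5.16x1 + 4.4x2 + 5.34x3 + 5.42x4 ≥ 12.33   (energy)
  0.8x1 + 5.7x3 + 1.6x4 ≤ 9   (benzene volume)
  x1, x2, x3, x4 ≥ 0.
The cheapest feasible vertex uses only MTBE, FCC naphtha; heavy naphtha, reformate are not used. The oxygenate mass and energy requirements are met with equality.
That vertex is x2 = 0.702303, x4 = 1.70477.
Hence cost = 155.69·0.702303 + 120.17·1.70477 = $314.2038.

$314.20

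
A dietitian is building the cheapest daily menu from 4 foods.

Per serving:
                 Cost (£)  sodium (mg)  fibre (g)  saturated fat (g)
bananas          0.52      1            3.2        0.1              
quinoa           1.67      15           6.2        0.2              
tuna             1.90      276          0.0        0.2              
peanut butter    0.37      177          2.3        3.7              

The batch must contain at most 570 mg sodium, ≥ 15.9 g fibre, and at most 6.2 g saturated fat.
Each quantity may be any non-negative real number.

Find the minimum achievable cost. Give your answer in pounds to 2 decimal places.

£2.58

Let x1 = servings of bananas, x2 = servings of quinoa, x3 = servings of tuna, x4 = servings of peanut butter.
Minimize 0.52x1 + 1.67x2 + 1.9x3 + 0.37x4 subject to:
  1x1 + 15x2 + 276x3 + 177x4 ≤ 570   (sodium)
  3.2x1 + 6.2x2 + 2.3x4 ≥ 15.9   (fibre)
  0.1x1 + 0.2x2 + 0.2x3 + 3.7x4 ≤ 6.2   (saturated fat)
  x1, x2, x3, x4 ≥ 0.
The cheapest feasible vertex uses only bananas, peanut butter; quinoa, tuna are not used. The fibre and saturated fat requirements are met with equality.
Optimal quantities: bananas = 3.839 servings, peanut butter = 1.572 servings.
Hence cost = 0.52·3.839 + 0.37·1.572 = £2.5779.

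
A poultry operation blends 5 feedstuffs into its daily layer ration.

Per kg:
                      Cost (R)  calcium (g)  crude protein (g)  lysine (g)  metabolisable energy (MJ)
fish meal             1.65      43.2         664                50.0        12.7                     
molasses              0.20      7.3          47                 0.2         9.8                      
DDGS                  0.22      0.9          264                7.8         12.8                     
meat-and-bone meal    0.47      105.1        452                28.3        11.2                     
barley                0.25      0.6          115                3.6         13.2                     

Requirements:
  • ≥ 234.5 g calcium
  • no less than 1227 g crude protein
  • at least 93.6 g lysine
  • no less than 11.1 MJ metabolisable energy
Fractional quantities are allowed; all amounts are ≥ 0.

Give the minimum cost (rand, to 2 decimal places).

R1.55

Treat it as an LP. Let x1 = kg of fish meal, x2 = kg of molasses, x3 = kg of DDGS, x4 = kg of meat-and-bone meal, x5 = kg of barley.
min 1.65x1 + 0.2x2 + 0.22x3 + 0.47x4 + 0.25x5 s.t.:
  43.2x1 + 7.3x2 + 0.9x3 + 105.1x4 + 0.6x5 ≥ 234.5   (calcium)
  664x1 + 47x2 + 264x3 + 452x4 + 115x5 ≥ 1227   (crude protein)
  50x1 + 0.2x2 + 7.8x3 + 28.3x4 + 3.6x5 ≥ 93.6   (lysine)
  12.7x1 + 9.8x2 + 12.8x3 + 11.2x4 + 13.2x5 ≥ 11.1   (metabolisable energy)
  x1, x2, x3, x4, x5 ≥ 0.
The cheapest feasible vertex uses only meat-and-bone meal; fish meal, molasses, DDGS, barley are not used. The lysine requirement is met with equality.
So meat-and-bone meal = 3.307 kg.
Cost = 0.47·3.307 = 1.5543.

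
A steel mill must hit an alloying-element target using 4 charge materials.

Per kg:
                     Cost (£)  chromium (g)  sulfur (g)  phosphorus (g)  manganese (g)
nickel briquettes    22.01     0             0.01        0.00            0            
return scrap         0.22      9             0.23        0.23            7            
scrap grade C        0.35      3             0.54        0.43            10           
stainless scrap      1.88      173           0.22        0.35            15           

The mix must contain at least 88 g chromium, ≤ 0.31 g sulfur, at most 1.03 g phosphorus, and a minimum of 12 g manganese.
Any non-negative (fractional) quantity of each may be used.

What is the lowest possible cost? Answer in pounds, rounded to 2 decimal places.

£1.04

Treat it as an LP. Let x1 = kg of nickel briquettes, x2 = kg of return scrap, x3 = kg of scrap grade C, x4 = kg of stainless scrap.
Minimise 22.01x1 + 0.22x2 + 0.35x3 + 1.88x4 s.t.:
  9x2 + 3x3 + 173x4 ≥ 88   (chromium)
  0.01x1 + 0.23x2 + 0.54x3 + 0.22x4 ≤ 0.31   (sulfur)
  0.23x2 + 0.43x3 + 0.35x4 ≤ 1.03   (phosphorus)
  7x2 + 10x3 + 15x4 ≥ 12   (manganese)
  x1, x2, x3, x4 ≥ 0.
At the optimum only return scrap, stainless scrap are positive (nickel briquettes, scrap grade C = 0). Binding constraints: chromium and manganese.
Optimal quantities: return scrap = 0.7026 kg, stainless scrap = 0.4721 kg.
Total cost: 0.22·0.7026 + 1.88·0.4721 = 1.0421.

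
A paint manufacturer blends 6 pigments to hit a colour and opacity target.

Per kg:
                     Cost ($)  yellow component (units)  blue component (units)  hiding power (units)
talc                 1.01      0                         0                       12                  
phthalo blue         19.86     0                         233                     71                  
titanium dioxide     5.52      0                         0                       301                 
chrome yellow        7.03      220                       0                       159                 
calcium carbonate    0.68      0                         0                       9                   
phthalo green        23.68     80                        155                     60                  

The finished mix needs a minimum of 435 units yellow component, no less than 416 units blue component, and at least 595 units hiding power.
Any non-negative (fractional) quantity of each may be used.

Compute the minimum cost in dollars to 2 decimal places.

$52.18

Treat it as an LP. Let x1 = kg of talc, x2 = kg of phthalo blue, x3 = kg of titanium dioxide, x4 = kg of chrome yellow, x5 = kg of calcium carbonate, x6 = kg of phthalo green.
Minimise 1.01x1 + 19.86x2 + 5.52x3 + 7.03x4 + 0.68x5 + 23.68x6 s.t.:
  220x4 + 80x6 ≥ 435   (yellow component)
  233x2 + 155x6 ≥ 416   (blue component)
  12x1 + 71x2 + 301x3 + 159x4 + 9x5 + 60x6 ≥ 595   (hiding power)
  x1, x2, x3, x4, x5, x6 ≥ 0.
The optimal basis is {phthalo blue, titanium dioxide, chrome yellow}; talc, calcium carbonate, phthalo green drop out. There the yellow component, blue component, hiding power constraints are tight.
That vertex is x2 = 1.7854, x3 = 0.51113, x4 = 1.9773.
Cost = 19.86·1.7854 + 5.52·0.51113 + 7.03·1.9773 = 52.1799.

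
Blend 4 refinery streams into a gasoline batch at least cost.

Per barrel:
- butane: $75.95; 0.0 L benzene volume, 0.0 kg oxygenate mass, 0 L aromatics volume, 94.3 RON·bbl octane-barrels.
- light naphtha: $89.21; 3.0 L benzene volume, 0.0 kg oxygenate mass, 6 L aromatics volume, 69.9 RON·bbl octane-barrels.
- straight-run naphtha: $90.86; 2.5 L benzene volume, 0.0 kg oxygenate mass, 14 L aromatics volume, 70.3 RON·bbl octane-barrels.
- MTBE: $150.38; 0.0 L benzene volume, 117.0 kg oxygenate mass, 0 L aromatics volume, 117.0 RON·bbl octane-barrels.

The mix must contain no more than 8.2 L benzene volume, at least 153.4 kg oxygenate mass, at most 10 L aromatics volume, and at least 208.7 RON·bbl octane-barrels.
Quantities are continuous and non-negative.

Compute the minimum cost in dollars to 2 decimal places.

$241.70

Let x1 = barrels of butane, x2 = barrels of light naphtha, x3 = barrels of straight-run naphtha, x4 = barrels of MTBE.
min 75.95x1 + 89.21x2 + 90.86x3 + 150.38x4 s.t.:
  3x2 + 2.5x3 ≤ 8.2   (benzene volume)
  117x4 ≥ 153.4   (oxygenate mass)
  6x2 + 14x3 ≤ 10   (aromatics volume)
  94.3x1 + 69.9x2 + 70.3x3 + 117x4 ≥ 208.7   (octane-barrels)
  x1, x2, x3, x4 ≥ 0.
The minimum-cost mix takes nothing from light naphtha, straight-run naphtha — only butane, MTBE. The oxygenate mass and octane-barrels requirements are met with equality.
That vertex is x1 = 0.58643, x4 = 1.3111.
Hence cost = 75.95·0.58643 + 150.38·1.3111 = $241.7026.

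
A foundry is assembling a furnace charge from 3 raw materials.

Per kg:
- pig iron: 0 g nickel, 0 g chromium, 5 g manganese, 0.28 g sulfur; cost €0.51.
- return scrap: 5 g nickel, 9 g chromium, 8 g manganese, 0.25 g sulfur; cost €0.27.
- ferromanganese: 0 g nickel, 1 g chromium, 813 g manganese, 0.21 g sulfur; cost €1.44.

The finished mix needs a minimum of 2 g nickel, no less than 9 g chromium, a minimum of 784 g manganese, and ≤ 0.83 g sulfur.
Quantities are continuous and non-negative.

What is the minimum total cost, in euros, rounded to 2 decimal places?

This is a linear program. Let x1 = kg of pig iron, x2 = kg of return scrap, x3 = kg of ferromanganese.
Minimise 0.51x1 + 0.27x2 + 1.44x3 with:
  5x2 ≥ 2   (nickel)
  9x2 + 1x3 ≥ 9   (chromium)
  5x1 + 8x2 + 813x3 ≥ 784   (manganese)
  0.28x1 + 0.25x2 + 0.21x3 ≤ 0.83   (sulfur)
  x1, x2, x3 ≥ 0.
At the optimum only return scrap, ferromanganese are positive (pig iron = 0). The chromium and manganese requirements are met with equality.
So return scrap = 0.8938 kg, ferromanganese = 0.9555 kg.
Objective = 0.27·0.8938 + 1.44·0.9555 = 1.6172.

€1.62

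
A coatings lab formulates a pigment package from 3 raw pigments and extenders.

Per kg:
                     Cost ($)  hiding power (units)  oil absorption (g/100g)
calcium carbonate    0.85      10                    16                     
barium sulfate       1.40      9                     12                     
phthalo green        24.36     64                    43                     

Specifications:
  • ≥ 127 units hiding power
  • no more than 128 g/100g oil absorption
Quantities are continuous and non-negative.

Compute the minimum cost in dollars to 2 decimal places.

This is a linear program. Let x1 = kg of calcium carbonate, x2 = kg of barium sulfate, x3 = kg of phthalo green.
min 0.85x1 + 1.4x2 + 24.36x3 s.t.:
  10x1 + 9x2 + 64x3 ≥ 127   (hiding power)
  16x1 + 12x2 + 43x3 ≤ 128   (oil absorption)
  x1, x2, x3 ≥ 0.
The optimal basis is {barium sulfate, phthalo green}; calcium carbonate drops out. There the hiding power and oil absorption constraints are tight.
Solving gives x2 = 7.168, x3 = 0.9764.
Total cost: 1.4·7.168 + 24.36·0.9764 = 33.8203.

$33.82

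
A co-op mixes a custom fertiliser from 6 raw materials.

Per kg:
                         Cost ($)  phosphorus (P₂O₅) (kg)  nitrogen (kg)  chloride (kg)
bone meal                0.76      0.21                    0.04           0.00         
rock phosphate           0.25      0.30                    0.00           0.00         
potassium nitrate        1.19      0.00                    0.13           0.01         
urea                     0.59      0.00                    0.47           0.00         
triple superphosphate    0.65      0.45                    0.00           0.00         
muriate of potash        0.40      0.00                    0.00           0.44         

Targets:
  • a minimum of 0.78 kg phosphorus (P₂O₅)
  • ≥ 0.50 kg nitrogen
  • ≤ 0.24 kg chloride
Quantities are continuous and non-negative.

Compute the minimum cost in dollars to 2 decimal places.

$1.28

This is a linear program. Let x1 = kg of bone meal, x2 = kg of rock phosphate, x3 = kg of potassium nitrate, x4 = kg of urea, x5 = kg of triple superphosphate, x6 = kg of muriate of potash.
Minimise 0.76x1 + 0.25x2 + 1.19x3 + 0.59x4 + 0.65x5 + 0.4x6 with:
  0.21x1 + 0.3x2 + 0.45x5 ≥ 0.78   (phosphorus (P₂O₅))
  0.04x1 + 0.13x3 + 0.47x4 ≥ 0.5   (nitrogen)
  0.01x3 + 0.44x6 ≤ 0.24   (chloride)
  x1, x2, x3, x4, x5, x6 ≥ 0.
At the optimum only rock phosphate, urea are positive (bone meal, potassium nitrate, triple superphosphate, muriate of potash = 0). There the phosphorus (P₂O₅) and nitrogen constraints are tight.
So rock phosphate = 2.6 kg, urea = 1.064 kg.
Cost = 0.25·2.6 + 0.59·1.064 = 1.2778.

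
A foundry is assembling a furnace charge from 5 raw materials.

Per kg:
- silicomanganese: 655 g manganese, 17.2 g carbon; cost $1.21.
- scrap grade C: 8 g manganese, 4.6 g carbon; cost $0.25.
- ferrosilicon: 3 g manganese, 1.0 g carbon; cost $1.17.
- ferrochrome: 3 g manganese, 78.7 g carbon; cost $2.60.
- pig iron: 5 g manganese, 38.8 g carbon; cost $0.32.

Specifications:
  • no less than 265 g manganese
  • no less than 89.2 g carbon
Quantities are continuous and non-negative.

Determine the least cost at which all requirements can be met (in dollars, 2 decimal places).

$1.15

Let x1 = kg of silicomanganese, x2 = kg of scrap grade C, x3 = kg of ferrosilicon, x4 = kg of ferrochrome, x5 = kg of pig iron.
Minimize 1.21x1 + 0.25x2 + 1.17x3 + 2.6x4 + 0.32x5 s.t.:
  655x1 + 8x2 + 3x3 + 3x4 + 5x5 ≥ 265   (manganese)
  17.2x1 + 4.6x2 + 1x3 + 78.7x4 + 38.8x5 ≥ 89.2   (carbon)
  x1, x2, x3, x4, x5 ≥ 0.
The minimum-cost mix takes nothing from scrap grade C, ferrosilicon, ferrochrome — only silicomanganese, pig iron. The manganese and carbon requirements are met with equality.
So silicomanganese = 0.3883 kg, pig iron = 2.127 kg.
Hence cost = 1.21·0.3883 + 0.32·2.127 = $1.1505.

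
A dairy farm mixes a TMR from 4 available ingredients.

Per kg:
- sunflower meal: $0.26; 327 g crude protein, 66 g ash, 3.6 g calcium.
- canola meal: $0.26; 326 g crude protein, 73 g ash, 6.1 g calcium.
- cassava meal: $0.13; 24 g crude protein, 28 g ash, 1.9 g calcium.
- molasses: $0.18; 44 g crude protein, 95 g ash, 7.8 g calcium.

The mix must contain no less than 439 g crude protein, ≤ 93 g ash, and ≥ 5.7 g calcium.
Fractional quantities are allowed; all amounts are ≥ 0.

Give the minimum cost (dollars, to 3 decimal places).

$0.349

Let x1 = kg of sunflower meal, x2 = kg of canola meal, x3 = kg of cassava meal, x4 = kg of molasses.
min 0.26x1 + 0.26x2 + 0.13x3 + 0.18x4 s.t.:
  327x1 + 326x2 + 24x3 + 44x4 ≥ 439   (crude protein)
  66x1 + 73x2 + 28x3 + 95x4 ≤ 93   (ash)
  3.6x1 + 6.1x2 + 1.9x3 + 7.8x4 ≥ 5.7   (calcium)
  x1, x2, x3, x4 ≥ 0.
The cheapest feasible vertex uses only sunflower meal, canola meal; cassava meal, molasses are not used. Binding constraints: crude protein and calcium.
So sunflower meal = 0.9983 kg, canola meal = 0.3453 kg.
Hence cost = 0.26·0.9983 + 0.26·0.3453 = $0.34934.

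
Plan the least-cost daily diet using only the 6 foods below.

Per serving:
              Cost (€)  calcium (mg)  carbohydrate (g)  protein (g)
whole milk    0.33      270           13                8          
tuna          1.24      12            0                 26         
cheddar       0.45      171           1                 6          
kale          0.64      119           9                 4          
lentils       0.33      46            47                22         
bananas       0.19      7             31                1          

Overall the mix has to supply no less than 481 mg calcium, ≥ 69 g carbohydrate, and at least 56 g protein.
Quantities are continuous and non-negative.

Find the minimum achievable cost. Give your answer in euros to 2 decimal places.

This is a linear program. Let x1 = servings of whole milk, x2 = servings of tuna, x3 = servings of cheddar, x4 = servings of kale, x5 = servings of lentils, x6 = servings of bananas.
Minimise 0.33x1 + 1.24x2 + 0.45x3 + 0.64x4 + 0.33x5 + 0.19x6 with:
  270x1 + 12x2 + 171x3 + 119x4 + 46x5 + 7x6 ≥ 481   (calcium)
  13x1 + 1x3 + 9x4 + 47x5 + 31x6 ≥ 69   (carbohydrate)
  8x1 + 26x2 + 6x3 + 4x4 + 22x5 + 1x6 ≥ 56   (protein)
  x1, x2, x3, x4, x5, x6 ≥ 0.
The cheapest feasible vertex uses only whole milk, lentils; tuna, cheddar, kale, bananas are not used. The calcium and protein requirements are met with equality.
Optimal quantities: whole milk = 1.437 servings, lentils = 2.023 servings.
Hence cost = 0.33·1.437 + 0.33·2.023 = €1.1418.

€1.14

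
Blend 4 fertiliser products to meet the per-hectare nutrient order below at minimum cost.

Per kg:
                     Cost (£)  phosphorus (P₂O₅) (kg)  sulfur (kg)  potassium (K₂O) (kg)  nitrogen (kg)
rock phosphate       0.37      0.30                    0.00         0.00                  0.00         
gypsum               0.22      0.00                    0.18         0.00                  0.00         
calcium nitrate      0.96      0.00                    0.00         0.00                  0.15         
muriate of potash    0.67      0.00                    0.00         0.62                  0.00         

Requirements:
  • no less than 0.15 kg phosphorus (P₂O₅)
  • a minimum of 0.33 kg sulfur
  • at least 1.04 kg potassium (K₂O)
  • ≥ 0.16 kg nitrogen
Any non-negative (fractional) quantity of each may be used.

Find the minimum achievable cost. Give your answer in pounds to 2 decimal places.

Set it up as a linear program. Let x1 = kg of rock phosphate, x2 = kg of gypsum, x3 = kg of calcium nitrate, x4 = kg of muriate of potash.
Minimize 0.37x1 + 0.22x2 + 0.96x3 + 0.67x4 s.t.:
  0.3x1 ≥ 0.15   (phosphorus (P₂O₅))
  0.18x2 ≥ 0.33   (sulfur)
  0.62x4 ≥ 1.04   (potassium (K₂O))
  0.15x3 ≥ 0.16   (nitrogen)
  x1, x2, x3, x4 ≥ 0.
The optimal mix uses every input. Binding constraints: phosphorus (P₂O₅), sulfur, potassium (K₂O), nitrogen.
Solving gives x1 = 0.5, x2 = 1.833, x3 = 1.067, x4 = 1.677.
Cost = 0.37·0.5 + 0.22·1.833 + 0.96·1.067 + 0.67·1.677 = 2.7362.

£2.74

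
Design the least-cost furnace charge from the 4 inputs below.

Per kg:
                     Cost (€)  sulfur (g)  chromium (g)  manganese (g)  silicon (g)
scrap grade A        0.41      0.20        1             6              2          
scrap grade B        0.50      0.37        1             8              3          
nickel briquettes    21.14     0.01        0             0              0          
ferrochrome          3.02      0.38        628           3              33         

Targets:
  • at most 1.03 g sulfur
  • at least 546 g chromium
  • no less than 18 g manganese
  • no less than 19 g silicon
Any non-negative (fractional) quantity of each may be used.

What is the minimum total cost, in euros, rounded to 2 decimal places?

€3.58

Set it up as a linear program. Let x1 = kg of scrap grade A, x2 = kg of scrap grade B, x3 = kg of nickel briquettes, x4 = kg of ferrochrome.
Minimize 0.41x1 + 0.5x2 + 21.14x3 + 3.02x4 with:
  0.2x1 + 0.37x2 + 0.01x3 + 0.38x4 ≤ 1.03   (sulfur)
  1x1 + 1x2 + 628x4 ≥ 546   (chromium)
  6x1 + 8x2 + 3x4 ≥ 18   (manganese)
  2x1 + 3x2 + 33x4 ≥ 19   (silicon)
  x1, x2, x3, x4 ≥ 0.
At the optimum only scrap grade A, scrap grade B, ferrochrome are positive (nickel briquettes = 0). The sulfur, chromium, manganese requirements are met with equality.
So scrap grade A = 0.1483 kg, scrap grade B = 1.814 kg, ferrochrome = 0.8663 kg.
Objective = 0.41·0.1483 + 0.5·1.814 + 3.02·0.8663 = 3.5840.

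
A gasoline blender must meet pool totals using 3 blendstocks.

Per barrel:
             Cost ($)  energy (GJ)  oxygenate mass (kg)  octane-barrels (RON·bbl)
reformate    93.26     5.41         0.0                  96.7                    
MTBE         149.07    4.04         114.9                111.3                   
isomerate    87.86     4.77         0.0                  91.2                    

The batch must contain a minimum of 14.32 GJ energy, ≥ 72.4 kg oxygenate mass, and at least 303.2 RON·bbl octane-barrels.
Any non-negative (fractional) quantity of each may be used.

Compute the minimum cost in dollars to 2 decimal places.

This is a linear program. Let x1 = barrels of reformate, x2 = barrels of MTBE, x3 = barrels of isomerate.
Minimize 93.26x1 + 149.07x2 + 87.86x3 with:
  5.41x1 + 4.04x2 + 4.77x3 ≥ 14.32   (energy)
  114.9x2 ≥ 72.4   (oxygenate mass)
  96.7x1 + 111.3x2 + 91.2x3 ≥ 303.2   (octane-barrels)
  x1, x2, x3 ≥ 0.
The minimum-cost mix takes nothing from reformate — only MTBE, isomerate. Binding constraints: oxygenate mass and octane-barrels.
Solving gives x2 = 0.630113, x3 = 2.55557.
Hence cost = 149.07·0.630113 + 87.86·2.55557 = $318.4633.

$318.46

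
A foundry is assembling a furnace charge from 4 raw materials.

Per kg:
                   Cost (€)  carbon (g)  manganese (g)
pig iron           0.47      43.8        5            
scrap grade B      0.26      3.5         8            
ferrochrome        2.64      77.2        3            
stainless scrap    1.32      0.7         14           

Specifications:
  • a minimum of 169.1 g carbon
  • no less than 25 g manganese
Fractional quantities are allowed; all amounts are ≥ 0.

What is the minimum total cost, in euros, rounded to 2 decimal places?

Set it up as a linear program. Let x1 = kg of pig iron, x2 = kg of scrap grade B, x3 = kg of ferrochrome, x4 = kg of stainless scrap.
Minimize 0.47x1 + 0.26x2 + 2.64x3 + 1.32x4 subject to:
  43.8x1 + 3.5x2 + 77.2x3 + 0.7x4 ≥ 169.1   (carbon)
  5x1 + 8x2 + 3x3 + 14x4 ≥ 25   (manganese)
  x1, x2, x3, x4 ≥ 0.
The cheapest feasible vertex uses only pig iron, scrap grade B; ferrochrome, stainless scrap are not used. The carbon and manganese requirements are met with equality.
Optimal quantities: pig iron = 3.801 kg, scrap grade B = 0.7495 kg.
Cost = 0.47·3.801 + 0.26·0.7495 = 1.9813.

€1.98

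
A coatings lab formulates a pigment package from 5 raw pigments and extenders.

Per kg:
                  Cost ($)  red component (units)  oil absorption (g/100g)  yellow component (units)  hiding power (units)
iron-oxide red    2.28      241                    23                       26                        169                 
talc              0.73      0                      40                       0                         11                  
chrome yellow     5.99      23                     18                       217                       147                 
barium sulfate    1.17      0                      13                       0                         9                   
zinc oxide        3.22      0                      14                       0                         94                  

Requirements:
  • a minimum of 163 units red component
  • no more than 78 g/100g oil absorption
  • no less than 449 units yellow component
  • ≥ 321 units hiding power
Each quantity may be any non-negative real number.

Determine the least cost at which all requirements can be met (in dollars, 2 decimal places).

Set it up as a linear program. Let x1 = kg of iron-oxide red, x2 = kg of talc, x3 = kg of chrome yellow, x4 = kg of barium sulfate, x5 = kg of zinc oxide.
min 2.28x1 + 0.73x2 + 5.99x3 + 1.17x4 + 3.22x5 with:
  241x1 + 23x3 ≥ 163   (red component)
  23x1 + 40x2 + 18x3 + 13x4 + 14x5 ≤ 78   (oil absorption)
  26x1 + 217x3 ≥ 449   (yellow component)
  169x1 + 11x2 + 147x3 + 9x4 + 94x5 ≥ 321   (hiding power)
  x1, x2, x3, x4, x5 ≥ 0.
The optimal basis is {iron-oxide red, chrome yellow}; talc, barium sulfate, zinc oxide drop out. Binding constraints: red component and yellow component.
So iron-oxide red = 0.4844 kg, chrome yellow = 2.011 kg.
Cost = 2.28·0.4844 + 5.99·2.011 = 13.1503.

$13.15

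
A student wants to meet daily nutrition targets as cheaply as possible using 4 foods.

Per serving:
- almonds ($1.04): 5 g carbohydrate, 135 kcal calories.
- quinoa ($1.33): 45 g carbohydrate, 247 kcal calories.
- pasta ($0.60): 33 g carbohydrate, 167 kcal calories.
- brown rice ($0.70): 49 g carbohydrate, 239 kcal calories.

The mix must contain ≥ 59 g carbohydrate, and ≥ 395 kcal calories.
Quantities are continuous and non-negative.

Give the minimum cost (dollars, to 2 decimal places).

Treat it as an LP. Let x1 = servings of almonds, x2 = servings of quinoa, x3 = servings of pasta, x4 = servings of brown rice.
Minimize 1.04x1 + 1.33x2 + 0.6x3 + 0.7x4 with:
  5x1 + 45x2 + 33x3 + 49x4 ≥ 59   (carbohydrate)
  135x1 + 247x2 + 167x3 + 239x4 ≥ 395   (calories)
  x1, x2, x3, x4 ≥ 0.
The cheapest feasible vertex uses only brown rice; almonds, quinoa, pasta are not used. Binding constraint: calories.
That vertex is x4 = 1.653.
Objective = 0.7·1.653 = 1.1571.

$1.16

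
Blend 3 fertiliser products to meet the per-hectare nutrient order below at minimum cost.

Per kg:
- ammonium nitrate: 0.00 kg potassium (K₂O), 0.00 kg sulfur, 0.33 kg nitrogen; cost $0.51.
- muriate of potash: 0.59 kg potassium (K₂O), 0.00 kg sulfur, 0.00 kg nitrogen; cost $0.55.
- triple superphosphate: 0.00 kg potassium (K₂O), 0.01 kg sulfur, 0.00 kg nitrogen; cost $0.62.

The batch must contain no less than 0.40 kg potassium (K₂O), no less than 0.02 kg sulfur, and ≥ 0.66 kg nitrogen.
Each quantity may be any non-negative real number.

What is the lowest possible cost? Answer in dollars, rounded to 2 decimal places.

Let x1 = kg of ammonium nitrate, x2 = kg of muriate of potash, x3 = kg of triple superphosphate.
Minimise 0.51x1 + 0.55x2 + 0.62x3 with:
  0.59x2 ≥ 0.4   (potassium (K₂O))
  0.01x3 ≥ 0.02   (sulfur)
  0.33x1 ≥ 0.66   (nitrogen)
  x1, x2, x3 ≥ 0.
The optimal mix uses every input. There the potassium (K₂O), sulfur, nitrogen constraints are tight.
So ammonium nitrate = 2 kg, muriate of potash = 0.678 kg, triple superphosphate = 2 kg.
Cost = 0.51·2 + 0.55·0.678 + 0.62·2 = 2.6329.

$2.63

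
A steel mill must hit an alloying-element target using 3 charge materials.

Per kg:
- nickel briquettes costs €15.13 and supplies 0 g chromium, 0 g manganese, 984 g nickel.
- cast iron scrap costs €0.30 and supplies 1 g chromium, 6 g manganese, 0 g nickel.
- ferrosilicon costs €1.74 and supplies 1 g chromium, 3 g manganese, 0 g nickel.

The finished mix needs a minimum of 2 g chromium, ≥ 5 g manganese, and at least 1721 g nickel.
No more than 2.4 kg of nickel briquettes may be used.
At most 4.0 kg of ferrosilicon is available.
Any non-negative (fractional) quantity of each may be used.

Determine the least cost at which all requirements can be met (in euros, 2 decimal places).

Treat it as an LP. Let x1 = kg of nickel briquettes, x2 = kg of cast iron scrap, x3 = kg of ferrosilicon.
Minimize 15.13x1 + 0.3x2 + 1.74x3 s.t.:
  1x2 + 1x3 ≥ 2   (chromium)
  6x2 + 3x3 ≥ 5   (manganese)
  984x1 ≥ 1721   (nickel)
  x1 ≤ 2.4
  x3 ≤ 4
  x1, x2, x3 ≥ 0.
The cheapest feasible vertex uses only nickel briquettes, cast iron scrap; ferrosilicon is not used. There the chromium and nickel constraints are tight.
Optimal quantities: nickel briquettes = 1.749 kg, cast iron scrap = 2 kg.
Cost = 15.13·1.749 + 0.3·2 = 27.0624.

€27.06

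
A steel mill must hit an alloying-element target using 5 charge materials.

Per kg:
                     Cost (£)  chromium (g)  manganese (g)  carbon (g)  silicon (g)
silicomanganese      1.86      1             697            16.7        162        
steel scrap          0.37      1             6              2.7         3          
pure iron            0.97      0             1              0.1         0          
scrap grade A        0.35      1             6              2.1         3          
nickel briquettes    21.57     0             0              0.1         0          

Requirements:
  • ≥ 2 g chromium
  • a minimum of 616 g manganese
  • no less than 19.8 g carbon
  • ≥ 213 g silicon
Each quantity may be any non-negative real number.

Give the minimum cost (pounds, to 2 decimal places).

Let x1 = kg of silicomanganese, x2 = kg of steel scrap, x3 = kg of pure iron, x4 = kg of scrap grade A, x5 = kg of nickel briquettes.
min 1.86x1 + 0.37x2 + 0.97x3 + 0.35x4 + 21.57x5 with:
  1x1 + 1x2 + 1x4 ≥ 2   (chromium)
  697x1 + 6x2 + 1x3 + 6x4 ≥ 616   (manganese)
  16.7x1 + 2.7x2 + 0.1x3 + 2.1x4 + 0.1x5 ≥ 19.8   (carbon)
  162x1 + 3x2 + 3x4 ≥ 213   (silicon)
  x1, x2, x3, x4, x5 ≥ 0.
The cheapest feasible vertex uses only silicomanganese, scrap grade A; steel scrap, pure iron, nickel briquettes are not used. Binding constraints: chromium and silicon.
So silicomanganese = 1.302 kg, scrap grade A = 0.6981 kg.
Objective = 1.86·1.302 + 0.35·0.6981 = 2.6661.

£2.67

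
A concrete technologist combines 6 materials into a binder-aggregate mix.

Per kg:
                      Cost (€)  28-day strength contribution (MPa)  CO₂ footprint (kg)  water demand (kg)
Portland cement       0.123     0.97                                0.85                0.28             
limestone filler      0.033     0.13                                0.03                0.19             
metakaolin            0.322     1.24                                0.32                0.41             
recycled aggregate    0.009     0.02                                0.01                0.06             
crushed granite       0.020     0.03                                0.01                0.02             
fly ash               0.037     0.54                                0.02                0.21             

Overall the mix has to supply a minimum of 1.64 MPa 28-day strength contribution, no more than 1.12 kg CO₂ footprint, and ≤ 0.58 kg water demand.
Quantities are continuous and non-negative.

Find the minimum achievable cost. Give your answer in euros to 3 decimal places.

€0.146

This is a linear program. Let x1 = kg of Portland cement, x2 = kg of limestone filler, x3 = kg of metakaolin, x4 = kg of recycled aggregate, x5 = kg of crushed granite, x6 = kg of fly ash.
Minimize 0.123x1 + 0.033x2 + 0.322x3 + 0.009x4 + 0.02x5 + 0.037x6 subject to:
  0.97x1 + 0.13x2 + 1.24x3 + 0.02x4 + 0.03x5 + 0.54x6 ≥ 1.64   (28-day strength contribution)
  0.85x1 + 0.03x2 + 0.32x3 + 0.01x4 + 0.01x5 + 0.02x6 ≤ 1.12   (CO₂ footprint)
  0.28x1 + 0.19x2 + 0.41x3 + 0.06x4 + 0.02x5 + 0.21x6 ≤ 0.58   (water demand)
  x1, x2, x3, x4, x5, x6 ≥ 0.
The cheapest feasible vertex uses only Portland cement, fly ash; limestone filler, metakaolin, recycled aggregate, crushed granite are not used. There the 28-day strength contribution and water demand constraints are tight.
Solving gives x1 = 0.5943, x6 = 1.97.
Cost = 0.123·0.5943 + 0.037·1.97 = 0.14599.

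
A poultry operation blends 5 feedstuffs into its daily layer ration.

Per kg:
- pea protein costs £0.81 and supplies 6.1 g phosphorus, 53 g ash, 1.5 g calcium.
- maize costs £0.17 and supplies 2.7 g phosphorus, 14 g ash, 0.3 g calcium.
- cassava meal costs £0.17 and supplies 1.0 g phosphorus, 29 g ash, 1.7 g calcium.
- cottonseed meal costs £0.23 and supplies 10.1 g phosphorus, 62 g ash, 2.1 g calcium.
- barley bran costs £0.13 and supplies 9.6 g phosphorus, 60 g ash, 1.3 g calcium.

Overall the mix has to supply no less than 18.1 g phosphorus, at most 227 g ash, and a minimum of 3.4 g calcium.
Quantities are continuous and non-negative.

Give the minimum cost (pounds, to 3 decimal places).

£0.340

This is a linear program. Let x1 = kg of pea protein, x2 = kg of maize, x3 = kg of cassava meal, x4 = kg of cottonseed meal, x5 = kg of barley bran.
min 0.81x1 + 0.17x2 + 0.17x3 + 0.23x4 + 0.13x5 with:
  6.1x1 + 2.7x2 + 1x3 + 10.1x4 + 9.6x5 ≥ 18.1   (phosphorus)
  53x1 + 14x2 + 29x3 + 62x4 + 60x5 ≤ 227   (ash)
  1.5x1 + 0.3x2 + 1.7x3 + 2.1x4 + 1.3x5 ≥ 3.4   (calcium)
  x1, x2, x3, x4, x5 ≥ 0.
The optimal basis is {cassava meal, barley bran}; pea protein, maize, cottonseed meal drop out. There the phosphorus and calcium constraints are tight.
Optimal quantities: cassava meal = 0.6065 kg, barley bran = 1.822 kg.
Total cost: 0.17·0.6065 + 0.13·1.822 = 0.33997.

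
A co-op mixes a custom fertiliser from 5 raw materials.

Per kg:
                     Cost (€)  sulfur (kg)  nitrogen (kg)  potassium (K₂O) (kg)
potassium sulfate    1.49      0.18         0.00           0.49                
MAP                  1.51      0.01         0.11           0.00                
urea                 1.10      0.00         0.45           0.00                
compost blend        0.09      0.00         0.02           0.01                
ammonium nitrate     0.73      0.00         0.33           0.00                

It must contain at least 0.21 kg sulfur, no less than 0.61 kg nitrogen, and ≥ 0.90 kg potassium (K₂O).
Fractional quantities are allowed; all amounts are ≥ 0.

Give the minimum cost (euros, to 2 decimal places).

This is a linear program. Let x1 = kg of potassium sulfate, x2 = kg of MAP, x3 = kg of urea, x4 = kg of compost blend, x5 = kg of ammonium nitrate.
Minimize 1.49x1 + 1.51x2 + 1.1x3 + 0.09x4 + 0.73x5 with:
  0.18x1 + 0.01x2 ≥ 0.21   (sulfur)
  0.11x2 + 0.45x3 + 0.02x4 + 0.33x5 ≥ 0.61   (nitrogen)
  0.49x1 + 0.01x4 ≥ 0.9   (potassium (K₂O))
  x1, x2, x3, x4, x5 ≥ 0.
The optimal basis is {potassium sulfate, ammonium nitrate}; MAP, urea, compost blend drop out. There the nitrogen and potassium (K₂O) constraints are tight.
So potassium sulfate = 1.837 kg, ammonium nitrate = 1.848 kg.
Hence cost = 1.49·1.837 + 0.73·1.848 = €4.0862.

€4.09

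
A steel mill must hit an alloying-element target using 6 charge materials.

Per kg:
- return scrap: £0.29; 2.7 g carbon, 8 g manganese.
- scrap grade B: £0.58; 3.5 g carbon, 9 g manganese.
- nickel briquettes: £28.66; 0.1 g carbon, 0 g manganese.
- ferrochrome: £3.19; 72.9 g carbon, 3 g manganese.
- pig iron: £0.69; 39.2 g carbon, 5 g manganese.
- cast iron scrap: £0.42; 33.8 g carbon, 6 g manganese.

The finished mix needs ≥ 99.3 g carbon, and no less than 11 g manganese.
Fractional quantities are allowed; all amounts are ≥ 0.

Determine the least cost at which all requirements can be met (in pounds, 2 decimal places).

Let x1 = kg of return scrap, x2 = kg of scrap grade B, x3 = kg of nickel briquettes, x4 = kg of ferrochrome, x5 = kg of pig iron, x6 = kg of cast iron scrap.
min 0.29x1 + 0.58x2 + 28.66x3 + 3.19x4 + 0.69x5 + 0.42x6 with:
  2.7x1 + 3.5x2 + 0.1x3 + 72.9x4 + 39.2x5 + 33.8x6 ≥ 99.3   (carbon)
  8x1 + 9x2 + 3x4 + 5x5 + 6x6 ≥ 11   (manganese)
  x1, x2, x3, x4, x5, x6 ≥ 0.
The optimal basis is {cast iron scrap}; return scrap, scrap grade B, nickel briquettes, ferrochrome, pig iron drop out. There the carbon constraint is tight.
Optimal quantities: cast iron scrap = 2.938 kg.
Total cost: 0.42·2.938 = 1.2340.

£1.23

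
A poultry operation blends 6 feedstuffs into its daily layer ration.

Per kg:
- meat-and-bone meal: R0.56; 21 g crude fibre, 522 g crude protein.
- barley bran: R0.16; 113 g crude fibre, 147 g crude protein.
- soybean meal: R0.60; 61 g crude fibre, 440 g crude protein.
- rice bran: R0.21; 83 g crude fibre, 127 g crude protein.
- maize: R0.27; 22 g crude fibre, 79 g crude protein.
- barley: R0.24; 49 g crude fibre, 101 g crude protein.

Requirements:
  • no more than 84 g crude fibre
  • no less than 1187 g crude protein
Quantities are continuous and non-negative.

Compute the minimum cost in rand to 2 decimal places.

Let x1 = kg of meat-and-bone meal, x2 = kg of barley bran, x3 = kg of soybean meal, x4 = kg of rice bran, x5 = kg of maize, x6 = kg of barley.
min 0.56x1 + 0.16x2 + 0.6x3 + 0.21x4 + 0.27x5 + 0.24x6 s.t.:
  21x1 + 113x2 + 61x3 + 83x4 + 22x5 + 49x6 ≤ 84   (crude fibre)
  522x1 + 147x2 + 440x3 + 127x4 + 79x5 + 101x6 ≥ 1187   (crude protein)
  x1, x2, x3, x4, x5, x6 ≥ 0.
The minimum-cost mix takes nothing from barley bran, soybean meal, rice bran, maize, barley — only meat-and-bone meal. There the crude protein constraint is tight.
That vertex is x1 = 2.274.
Cost = 0.56·2.274 = 1.2734.

R1.27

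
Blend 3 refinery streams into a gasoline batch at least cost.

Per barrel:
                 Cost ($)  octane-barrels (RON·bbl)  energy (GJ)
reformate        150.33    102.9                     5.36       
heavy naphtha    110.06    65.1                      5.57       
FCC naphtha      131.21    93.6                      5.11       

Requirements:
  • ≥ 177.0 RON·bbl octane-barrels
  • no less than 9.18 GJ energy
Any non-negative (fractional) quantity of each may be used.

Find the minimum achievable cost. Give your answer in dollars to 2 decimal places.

Let x1 = barrels of reformate, x2 = barrels of heavy naphtha, x3 = barrels of FCC naphtha.
Minimize 150.33x1 + 110.06x2 + 131.21x3 subject to:
  102.9x1 + 65.1x2 + 93.6x3 ≥ 177   (octane-barrels)
  5.36x1 + 5.57x2 + 5.11x3 ≥ 9.18   (energy)
  x1, x2, x3 ≥ 0.
The optimal basis is {FCC naphtha}; reformate, heavy naphtha drop out. The octane-barrels requirement is met with equality.
So FCC naphtha = 1.891 barrels.
Hence cost = 131.21·1.891 = $248.1181.

$248.12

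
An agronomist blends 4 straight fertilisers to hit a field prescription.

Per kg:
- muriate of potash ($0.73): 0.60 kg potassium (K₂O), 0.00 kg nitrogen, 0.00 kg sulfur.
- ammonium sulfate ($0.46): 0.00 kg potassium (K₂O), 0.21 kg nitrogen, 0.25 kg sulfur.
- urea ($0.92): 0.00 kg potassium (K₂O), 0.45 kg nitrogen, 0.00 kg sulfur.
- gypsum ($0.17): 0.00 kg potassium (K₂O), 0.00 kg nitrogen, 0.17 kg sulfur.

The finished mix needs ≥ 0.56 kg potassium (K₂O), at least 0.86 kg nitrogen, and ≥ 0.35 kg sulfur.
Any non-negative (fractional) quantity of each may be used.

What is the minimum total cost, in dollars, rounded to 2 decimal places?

$2.48

Treat it as an LP. Let x1 = kg of muriate of potash, x2 = kg of ammonium sulfate, x3 = kg of urea, x4 = kg of gypsum.
Minimise 0.73x1 + 0.46x2 + 0.92x3 + 0.17x4 subject to:
  0.6x1 ≥ 0.56   (potassium (K₂O))
  0.21x2 + 0.45x3 ≥ 0.86   (nitrogen)
  0.25x2 + 0.17x4 ≥ 0.35   (sulfur)
  x1, x2, x3, x4 ≥ 0.
The optimal basis is {muriate of potash, ammonium sulfate, urea}; gypsum drops out. Binding constraints: potassium (K₂O), nitrogen, sulfur.
So muriate of potash = 0.9333 kg, ammonium sulfate = 1.4 kg, urea = 1.258 kg.
Cost = 0.73·0.9333 + 0.46·1.4 + 0.92·1.258 = 2.4827.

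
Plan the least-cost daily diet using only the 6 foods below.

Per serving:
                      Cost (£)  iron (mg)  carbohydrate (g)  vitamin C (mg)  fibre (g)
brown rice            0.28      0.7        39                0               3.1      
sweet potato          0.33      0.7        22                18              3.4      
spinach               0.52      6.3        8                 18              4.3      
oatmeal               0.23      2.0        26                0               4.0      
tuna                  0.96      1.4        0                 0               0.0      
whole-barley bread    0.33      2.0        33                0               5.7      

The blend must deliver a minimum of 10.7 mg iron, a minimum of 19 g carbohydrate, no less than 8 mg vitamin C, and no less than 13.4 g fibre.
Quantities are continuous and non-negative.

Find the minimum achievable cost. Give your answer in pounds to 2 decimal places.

Let x1 = servings of brown rice, x2 = servings of sweet potato, x3 = servings of spinach, x4 = servings of oatmeal, x5 = servings of tuna, x6 = servings of whole-barley bread.
Minimize 0.28x1 + 0.33x2 + 0.52x3 + 0.23x4 + 0.96x5 + 0.33x6 subject to:
  0.7x1 + 0.7x2 + 6.3x3 + 2x4 + 1.4x5 + 2x6 ≥ 10.7   (iron)
  39x1 + 22x2 + 8x3 + 26x4 + 33x6 ≥ 19   (carbohydrate)
  18x2 + 18x3 ≥ 8   (vitamin C)
  3.1x1 + 3.4x2 + 4.3x3 + 4x4 + 5.7x6 ≥ 13.4   (fibre)
  x1, x2, x3, x4, x5, x6 ≥ 0.
At the optimum only spinach, oatmeal are positive (brown rice, sweet potato, tuna, whole-barley bread = 0). The iron and fibre requirements are met with equality.
Optimal quantities: spinach = 0.9639 servings, oatmeal = 2.314 servings.
Cost = 0.52·0.9639 + 0.23·2.314 = 1.0334.

£1.03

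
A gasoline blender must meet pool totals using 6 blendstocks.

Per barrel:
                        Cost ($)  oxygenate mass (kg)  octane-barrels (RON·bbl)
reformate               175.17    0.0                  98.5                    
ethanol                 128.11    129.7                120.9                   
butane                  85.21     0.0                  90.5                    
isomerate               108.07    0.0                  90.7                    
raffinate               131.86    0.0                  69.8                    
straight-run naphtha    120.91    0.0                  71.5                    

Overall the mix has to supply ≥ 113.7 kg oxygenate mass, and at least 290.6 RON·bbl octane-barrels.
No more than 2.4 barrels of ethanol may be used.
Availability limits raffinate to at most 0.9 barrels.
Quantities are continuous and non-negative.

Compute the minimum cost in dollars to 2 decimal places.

Treat it as an LP. Let x1 = barrels of reformate, x2 = barrels of ethanol, x3 = barrels of butane, x4 = barrels of isomerate, x5 = barrels of raffinate, x6 = barrels of straight-run naphtha.
min 175.17x1 + 128.11x2 + 85.21x3 + 108.07x4 + 131.86x5 + 120.91x6 s.t.:
  129.7x2 ≥ 113.7   (oxygenate mass)
  98.5x1 + 120.9x2 + 90.5x3 + 90.7x4 + 69.8x5 + 71.5x6 ≥ 290.6   (octane-barrels)
  x2 ≤ 2.4
  x5 ≤ 0.9
  x1, x2, x3, x4, x5, x6 ≥ 0.
The optimal basis is {ethanol, butane}; reformate, isomerate, raffinate, straight-run naphtha drop out. Binding constraints: oxygenate mass and octane-barrels.
So ethanol = 0.8766 barrels, butane = 2.04 barrels.
Cost = 128.11·0.8766 + 85.21·2.04 = 286.1296.

$286.13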